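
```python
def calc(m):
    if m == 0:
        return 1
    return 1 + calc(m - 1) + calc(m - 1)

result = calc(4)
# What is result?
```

calc(m) = 1 + 2·calc(m-1), calc(0)=1. Closed form: (1+1)·2^4 - 1 = 31.

Answer: 31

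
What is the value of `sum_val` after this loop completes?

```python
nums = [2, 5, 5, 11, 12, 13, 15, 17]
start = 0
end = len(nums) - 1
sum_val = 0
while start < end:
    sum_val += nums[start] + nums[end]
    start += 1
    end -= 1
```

Sum of pairs from ends
`sum_val` takes the values: 0 → 19 → 39 → 57 → 80

Answer: 80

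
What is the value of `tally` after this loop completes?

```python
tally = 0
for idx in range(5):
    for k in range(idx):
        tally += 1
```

Triangle number: 0+1+2+...+4
`tally` takes the values: 0 → 1 → 2 → 3 → 4 → 5 → 6 → 7 → 8 → 9 → 10

Answer: 10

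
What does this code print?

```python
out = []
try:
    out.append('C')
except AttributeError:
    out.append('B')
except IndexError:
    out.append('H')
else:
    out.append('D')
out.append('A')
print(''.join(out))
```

Execution trace: 'C' (try body, no exception) → 'D' (else) → 'A' (after the try/except). Output: CDA

Answer: CDA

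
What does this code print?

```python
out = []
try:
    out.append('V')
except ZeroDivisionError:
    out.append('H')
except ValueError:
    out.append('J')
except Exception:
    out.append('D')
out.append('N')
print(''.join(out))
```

Execution trace: 'V' (try body, no exception) → 'N' (after the try/except). Output: VN

Answer: VN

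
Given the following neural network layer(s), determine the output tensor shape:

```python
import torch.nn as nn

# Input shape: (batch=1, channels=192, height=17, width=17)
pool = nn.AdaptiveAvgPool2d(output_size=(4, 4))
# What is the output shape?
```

Input: (1, 192, 17, 17) -> Output: (1, 192, 4, 4)

Answer: (1, 192, 4, 4)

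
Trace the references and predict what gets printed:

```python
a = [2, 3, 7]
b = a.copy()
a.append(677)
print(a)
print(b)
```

Key concept: list.copy() creates independent copy.
Step by step:
`a = [2, 3, 7]` → a = [2, 3, 7]
`b = a.copy()` → b = [2, 3, 7]
`a.append(677)` → a = [2, 3, 7, 677]
`print(a)` → prints [2, 3, 7, 677]
`print(b)` → prints [2, 3, 7]

Answer:
[2, 3, 7, 677]
[2, 3, 7]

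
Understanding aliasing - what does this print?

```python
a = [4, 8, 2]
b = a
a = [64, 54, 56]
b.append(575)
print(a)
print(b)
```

Key concept: rebinding vs mutation: a is rebound to a new list, b still points at the original.
Step by step:
`a = [4, 8, 2]` → a = [4, 8, 2]
`b = a` → b = [4, 8, 2] (same object as a)
`a = [64, 54, 56]` → a = [64, 54, 56]
`b.append(575)` → b = [4, 8, 2, 575]
`print(a)` → prints [64, 54, 56]
`print(b)` → prints [4, 8, 2, 575]

Answer:
[64, 54, 56]
[4, 8, 2, 575]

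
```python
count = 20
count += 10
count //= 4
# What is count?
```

Trace:
`count = 20` → count = 20
`count += 10` → count = 30
`count //= 4` → count = 7
So count = 7

Answer: 7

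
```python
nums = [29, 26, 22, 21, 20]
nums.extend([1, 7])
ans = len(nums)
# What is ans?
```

Trace:
`nums = [29, 26, 22, 21, 20]` → nums = [29, 26, 22, 21, 20]
`nums.extend([1, 7])` → nums = [29, 26, 22, 21, 20, 1, 7]
`ans = len(nums)` → ans = 7
So ans = 7

Answer: 7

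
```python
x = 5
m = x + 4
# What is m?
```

Trace:
`x = 5` → x = 5
`m = x + 4` → m = 9
So m = 9

Answer: 9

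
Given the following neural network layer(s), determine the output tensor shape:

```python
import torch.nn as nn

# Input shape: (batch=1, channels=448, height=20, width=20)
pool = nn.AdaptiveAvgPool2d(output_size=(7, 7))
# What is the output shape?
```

Input: (1, 448, 20, 20) -> Output: (1, 448, 7, 7)

Answer: (1, 448, 7, 7)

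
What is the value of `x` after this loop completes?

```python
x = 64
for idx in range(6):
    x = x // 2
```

Halve 6 times: 64 // 2^6 = 1
`x` takes the values: 64 → 32 → 16 → 8 → 4 → 2 → 1

Answer: 1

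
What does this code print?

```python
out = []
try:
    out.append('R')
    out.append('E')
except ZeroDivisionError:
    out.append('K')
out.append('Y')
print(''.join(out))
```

Execution trace: 'R' (try body) → 'E' (try body, no exception) → 'Y' (after the try/except). Output: REY

Answer: REY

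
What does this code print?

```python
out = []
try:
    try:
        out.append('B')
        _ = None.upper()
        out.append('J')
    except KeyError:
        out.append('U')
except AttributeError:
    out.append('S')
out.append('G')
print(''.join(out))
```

Execution trace: 'B' (try body) → 'S' (outer except AttributeError) → 'G' (after the try/except). Output: BSG

Answer: BSG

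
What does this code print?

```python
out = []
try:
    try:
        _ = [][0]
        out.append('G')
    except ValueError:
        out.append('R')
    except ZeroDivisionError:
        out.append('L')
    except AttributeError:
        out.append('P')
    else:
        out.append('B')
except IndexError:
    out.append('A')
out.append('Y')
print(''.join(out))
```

Execution trace: 'A' (outer except IndexError) → 'Y' (after the try/except). Output: AY

Answer: AY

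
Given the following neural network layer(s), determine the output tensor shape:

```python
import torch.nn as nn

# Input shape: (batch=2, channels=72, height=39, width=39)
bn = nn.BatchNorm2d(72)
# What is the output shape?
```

Input: (2, 72, 39, 39) -> Output: (2, 72, 39, 39)

Answer: (2, 72, 39, 39)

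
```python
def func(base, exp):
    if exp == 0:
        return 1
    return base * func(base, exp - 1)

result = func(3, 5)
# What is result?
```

func(3, 5) = 3 * 3 * 3 * 3 * 3 = 243

Answer: 243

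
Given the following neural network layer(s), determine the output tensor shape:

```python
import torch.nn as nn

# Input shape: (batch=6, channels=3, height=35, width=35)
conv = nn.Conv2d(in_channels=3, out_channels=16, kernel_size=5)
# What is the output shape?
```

Input: (6, 3, 35, 35) -> Output: (6, 16, 31, 31)

Answer: (6, 16, 31, 31)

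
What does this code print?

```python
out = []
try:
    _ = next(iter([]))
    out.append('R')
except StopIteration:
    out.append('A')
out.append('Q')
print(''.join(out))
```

Execution trace: 'A' (except StopIteration) → 'Q' (after the try/except). Output: AQ

Answer: AQ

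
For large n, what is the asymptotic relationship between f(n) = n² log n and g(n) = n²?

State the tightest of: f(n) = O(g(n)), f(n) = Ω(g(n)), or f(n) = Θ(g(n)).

n² log n vs n²: f(n) = Ω(g(n)) but not O(g(n)) — n² log n grows strictly faster than n².

Answer: f(n) = Ω(g(n)) but not O(g(n)) — n² log n grows strictly faster than n².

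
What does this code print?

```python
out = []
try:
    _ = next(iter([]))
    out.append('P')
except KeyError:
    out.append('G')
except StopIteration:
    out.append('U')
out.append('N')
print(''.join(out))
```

Execution trace: 'U' (except StopIteration) → 'N' (after the try/except). Output: UN

Answer: UN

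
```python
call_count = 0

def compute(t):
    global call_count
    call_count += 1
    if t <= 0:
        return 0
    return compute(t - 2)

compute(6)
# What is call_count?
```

Linear recursion stepping by 2: 4 calls from t=6 down to ≤0.

Answer: 4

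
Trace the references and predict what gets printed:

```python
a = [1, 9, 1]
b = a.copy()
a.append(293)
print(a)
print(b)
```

Key concept: list.copy() creates independent copy.
Step by step:
`a = [1, 9, 1]` → a = [1, 9, 1]
`b = a.copy()` → b = [1, 9, 1]
`a.append(293)` → a = [1, 9, 1, 293]
`print(a)` → prints [1, 9, 1, 293]
`print(b)` → prints [1, 9, 1]

Answer:
[1, 9, 1, 293]
[1, 9, 1]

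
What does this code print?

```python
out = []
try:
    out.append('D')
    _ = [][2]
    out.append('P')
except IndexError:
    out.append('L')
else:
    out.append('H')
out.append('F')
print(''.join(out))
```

Execution trace: 'D' (try body) → 'L' (except IndexError) → 'F' (after the try/except). Output: DLF

Answer: DLF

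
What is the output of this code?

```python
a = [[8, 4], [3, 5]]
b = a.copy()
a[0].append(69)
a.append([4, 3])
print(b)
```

Key concept: shallow copy with nested lists.
Step by step:
`a = [[8, 4], [3, 5]]` → a = [[8, 4], [3, 5]]
`b = a.copy()` → b = [[8, 4], [3, 5]]
`a[0].append(69)` → a = [[8, 4, 69], [3, 5]]; b = [[8, 4, 69], [3, 5]]
`a.append([4, 3])` → a = [[8, 4, 69], [3, 5], [4, 3]]
`print(b)` → prints [[8, 4, 69], [3, 5]]

Answer: [[8, 4, 69], [3, 5]]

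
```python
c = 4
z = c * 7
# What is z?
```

Trace:
`c = 4` → c = 4
`z = c * 7` → z = 28
So z = 28

Answer: 28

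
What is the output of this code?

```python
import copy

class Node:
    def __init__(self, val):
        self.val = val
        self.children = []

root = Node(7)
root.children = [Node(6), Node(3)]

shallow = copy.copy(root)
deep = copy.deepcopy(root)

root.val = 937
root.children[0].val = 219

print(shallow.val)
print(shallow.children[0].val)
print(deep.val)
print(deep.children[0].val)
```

Key concept: deep copy with custom objects.
Step by step:
`root = Node(7)` → root = Node(val=7, children=[])
`root.children = [Node(6), Node(3)]` → root = Node(val=7, children=[Node(val=6, children=[]), Node(val=3, children=[])])
`shallow = copy.copy(root)` → shallow = Node(val=7, children=[Node(val=6, children=[]), Node(val=3, children=[])])
`deep = copy.deepcopy(root)` → deep = Node(val=7, children=[Node(val=6, children=[]), Node(val=3, children=[])])
`root.val = 937` → root = Node(val=937, children=[Node(val=6, children=[]), Node(val=3, children=[])])
`root.children[0].val = 219` → root = Node(val=937, children=[Node(val=219, children=[]), Node(val=3, children=[])]); shallow = Node(val=7, children=[Node(val=219, children=[]), Node(val=3, children=[])])
`print(shallow.val)` → prints 7
`print(shallow.children[0].val)` → prints 219
`print(deep.val)` → prints 7
`print(deep.children[0].val)` → prints 6

Answer:
7
219
7
6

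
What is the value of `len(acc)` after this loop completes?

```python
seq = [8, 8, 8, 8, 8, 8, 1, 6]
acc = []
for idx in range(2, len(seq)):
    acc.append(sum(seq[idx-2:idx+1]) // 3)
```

Number of 3-element averages
`acc` takes the values: [] → [8] → [8, 8] → [8, 8, 8] → [8, 8, 8, 8] → [8, 8, 8, 8, 5] → [8, 8, 8, 8, 5, 5]
So `len(acc)` = 6

Answer: 6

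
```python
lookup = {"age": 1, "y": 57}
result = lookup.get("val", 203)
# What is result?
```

Trace:
`lookup = {"age": 1, "y": 57}` → lookup = {'age': 1, 'y': 57}
`result = lookup.get("val", 203)` → result = 203
So result = 203

Answer: 203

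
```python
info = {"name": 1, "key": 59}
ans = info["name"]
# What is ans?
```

Trace:
`info = {"name": 1, "key": 59}` → info = {'name': 1, 'key': 59}
`ans = info["name"]` → ans = 1
So ans = 1

Answer: 1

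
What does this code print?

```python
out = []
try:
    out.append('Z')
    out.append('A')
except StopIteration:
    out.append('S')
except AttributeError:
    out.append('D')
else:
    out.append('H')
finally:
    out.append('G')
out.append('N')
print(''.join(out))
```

Execution trace: 'Z' (try body) → 'A' (try body, no exception) → 'H' (else) → 'G' (finally) → 'N' (after the try/except). Output: ZAHGN

Answer: ZAHGN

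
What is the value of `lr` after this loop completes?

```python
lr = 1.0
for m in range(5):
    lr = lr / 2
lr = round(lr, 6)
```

Halving LR 5 times: 1 / 2^5
`lr` takes the values: 1.0 → 0.5 → 0.25 → 0.125 → 0.0625 → 0.03125

Answer: 0.03125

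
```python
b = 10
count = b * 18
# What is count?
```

Trace:
`b = 10` → b = 10
`count = b * 18` → count = 180
So count = 180

Answer: 180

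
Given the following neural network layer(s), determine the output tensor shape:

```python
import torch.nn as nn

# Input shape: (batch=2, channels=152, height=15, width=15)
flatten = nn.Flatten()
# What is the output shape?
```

Input: (2, 152, 15, 15) -> Output: (2, 34200)

Answer: (2, 34200)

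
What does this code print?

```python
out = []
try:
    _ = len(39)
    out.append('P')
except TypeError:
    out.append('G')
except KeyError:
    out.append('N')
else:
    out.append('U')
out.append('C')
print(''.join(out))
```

Execution trace: 'G' (except TypeError) → 'C' (after the try/except). Output: GC

Answer: GC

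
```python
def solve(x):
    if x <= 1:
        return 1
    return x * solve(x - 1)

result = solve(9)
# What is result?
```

solve(9) = 9 * 8 * 7 * 6 * 5 * 4 * 3 * 2 * 1 = 362880

Answer: 362880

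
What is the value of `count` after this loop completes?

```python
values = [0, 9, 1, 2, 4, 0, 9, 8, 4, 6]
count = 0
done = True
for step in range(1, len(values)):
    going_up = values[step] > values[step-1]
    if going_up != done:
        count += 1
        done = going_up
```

Count direction changes in [0, 9, 1, 2, 4, 0, 9, 8, 4, 6]
`count` takes the values: 0 → 1 → 2 → 3 → 4 → 5 → 6

Answer: 6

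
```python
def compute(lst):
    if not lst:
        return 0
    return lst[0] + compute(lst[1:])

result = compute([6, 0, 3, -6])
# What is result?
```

6 + 0 + 3 + (-6) + 0 = 3

Answer: 3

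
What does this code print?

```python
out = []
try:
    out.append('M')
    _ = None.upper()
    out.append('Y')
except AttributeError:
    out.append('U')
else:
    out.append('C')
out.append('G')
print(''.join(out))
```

Execution trace: 'M' (try body) → 'U' (except AttributeError) → 'G' (after the try/except). Output: MUG

Answer: MUG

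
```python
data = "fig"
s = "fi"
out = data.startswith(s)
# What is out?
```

Trace:
`data = "fig"` → data = 'fig'
`s = "fi"` → s = 'fi'
`out = data.startswith(s)` → out = True
So out = True

Answer: True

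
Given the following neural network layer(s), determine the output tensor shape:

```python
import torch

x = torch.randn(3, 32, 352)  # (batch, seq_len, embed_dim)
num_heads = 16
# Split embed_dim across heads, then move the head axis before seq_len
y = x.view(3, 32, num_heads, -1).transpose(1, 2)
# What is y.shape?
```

Input: (3, 32, 352) -> head_dim = 352 // 16 = 22; after view: (3, 32, 16, 22) -> after transpose(1, 2): (3, 16, 32, 22) -> Output: (3, 16, 32, 22)

Answer: (3, 16, 32, 22)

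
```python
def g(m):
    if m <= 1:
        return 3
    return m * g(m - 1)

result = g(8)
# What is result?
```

g(8) = 8 * 7 * 6 * 5 * 4 * 3 * 2 * 3 = 120960

Answer: 120960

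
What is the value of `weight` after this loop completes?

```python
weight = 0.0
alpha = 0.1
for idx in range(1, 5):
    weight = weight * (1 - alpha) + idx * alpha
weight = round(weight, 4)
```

Moving average with lr=0.1
`weight` takes the values: 0.0 → 0.1 → 0.29 → 0.561 → 0.9049

Answer: 0.9049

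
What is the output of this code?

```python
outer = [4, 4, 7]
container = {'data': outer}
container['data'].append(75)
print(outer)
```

Key concept: dict holds reference to list.
Step by step:
`outer = [4, 4, 7]` → outer = [4, 4, 7]
`container = {'data': outer}` → container = {'data': [4, 4, 7]}
`container['data'].append(75)` → outer = [4, 4, 7, 75]; container = {'data': [4, 4, 7, 75]}
`print(outer)` → prints [4, 4, 7, 75]

Answer: [4, 4, 7, 75]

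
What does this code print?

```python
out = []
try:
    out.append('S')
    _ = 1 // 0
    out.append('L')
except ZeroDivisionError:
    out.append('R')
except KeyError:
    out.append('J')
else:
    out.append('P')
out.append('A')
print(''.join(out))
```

Execution trace: 'S' (try body) → 'R' (except ZeroDivisionError) → 'A' (after the try/except). Output: SRA

Answer: SRA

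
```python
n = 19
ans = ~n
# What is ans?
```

Trace:
`n = 19` → n = 19
`ans = ~n` → ans = -20
So ans = -20

Answer: -20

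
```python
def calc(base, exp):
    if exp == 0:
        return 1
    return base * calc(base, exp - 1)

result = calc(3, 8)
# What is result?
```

calc(3, 8) = 3 * 3 * 3 * 3 * 3 * 3 * 3 * 3 = 6561

Answer: 6561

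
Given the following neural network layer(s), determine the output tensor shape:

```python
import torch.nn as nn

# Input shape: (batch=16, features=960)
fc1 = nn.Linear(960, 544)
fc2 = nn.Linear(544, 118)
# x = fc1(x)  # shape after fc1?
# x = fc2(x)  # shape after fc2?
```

Input: (16, 960) -> after fc1: (16, 544) -> Output: (16, 118)

Answer: (16, 118)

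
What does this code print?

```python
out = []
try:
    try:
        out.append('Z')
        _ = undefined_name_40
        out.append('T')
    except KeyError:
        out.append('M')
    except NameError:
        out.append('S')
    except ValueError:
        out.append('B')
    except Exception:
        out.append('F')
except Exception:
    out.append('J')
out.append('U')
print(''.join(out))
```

Execution trace: 'Z' (inner try body) → 'S' (inner except NameError) → 'U' (after the try/except). Output: ZSU

Answer: ZSU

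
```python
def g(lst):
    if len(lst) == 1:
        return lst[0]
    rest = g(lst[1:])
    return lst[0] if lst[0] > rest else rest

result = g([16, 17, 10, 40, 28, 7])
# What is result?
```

Recursive max over [16, 17, 10, 40, 28, 7] = 40

Answer: 40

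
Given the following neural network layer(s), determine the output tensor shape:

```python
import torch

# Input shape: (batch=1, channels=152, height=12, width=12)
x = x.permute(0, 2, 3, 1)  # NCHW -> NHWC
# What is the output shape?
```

Input: (1, 152, 12, 12) -> Output: (1, 12, 12, 152)

Answer: (1, 12, 12, 152)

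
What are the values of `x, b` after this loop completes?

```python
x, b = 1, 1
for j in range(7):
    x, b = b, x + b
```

Fibonacci: after 7 iterations
`x, b` takes the values: (1, 1) → (1, 2) → (2, 3) → (3, 5) → (5, 8) → (8, 13) → (13, 21) → (21, 34)

Answer: 21, 34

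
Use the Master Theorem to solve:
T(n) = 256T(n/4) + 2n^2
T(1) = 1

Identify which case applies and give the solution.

a=256, b=4, f(n)=2n^2. log_4(256) = 4. Since c=2 < 4, Case 1 applies: T(n) = Θ(n^log_b(a)) = O(n^4).

Answer: O(n^4) - Case 1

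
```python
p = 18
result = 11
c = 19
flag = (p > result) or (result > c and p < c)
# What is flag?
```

Trace:
`p = 18` → p = 18
`result = 11` → result = 11
`c = 19` → c = 19
`flag = (p > result) or (result > c and p < c)` → flag = True
So flag = True

Answer: True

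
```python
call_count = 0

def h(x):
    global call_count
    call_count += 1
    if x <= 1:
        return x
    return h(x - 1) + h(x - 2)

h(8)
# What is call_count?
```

Calls(x) = 1 + Calls(x-1) + Calls(x-2); Calls(0)=Calls(1)=1. For x=8 this gives 67.

Answer: 67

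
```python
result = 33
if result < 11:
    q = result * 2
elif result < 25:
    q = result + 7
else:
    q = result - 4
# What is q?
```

Trace:
`result = 33` → result = 33
`if result < 11: ...` → result < 11 is False, result < 25 is False, take else branch → q = 29
So q = 29

Answer: 29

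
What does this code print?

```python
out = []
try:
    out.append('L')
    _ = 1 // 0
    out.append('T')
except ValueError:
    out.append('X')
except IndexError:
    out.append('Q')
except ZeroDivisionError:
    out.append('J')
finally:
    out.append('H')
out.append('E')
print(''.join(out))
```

Execution trace: 'L' (try body) → 'J' (except ZeroDivisionError) → 'H' (finally) → 'E' (after the try/except). Output: LJHE

Answer: LJHE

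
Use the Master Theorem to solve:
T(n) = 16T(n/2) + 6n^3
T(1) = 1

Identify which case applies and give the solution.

a=16, b=2, f(n)=6n^3. log_2(16) = 4. Since c=3 < 4, Case 1 applies: T(n) = Θ(n^log_b(a)) = O(n^4).

Answer: O(n^4) - Case 1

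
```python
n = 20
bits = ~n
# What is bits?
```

Trace:
`n = 20` → n = 20
`bits = ~n` → bits = -21
So bits = -21

Answer: -21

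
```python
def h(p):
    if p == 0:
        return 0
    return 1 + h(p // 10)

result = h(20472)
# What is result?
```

Count of digits of 20472: 5

Answer: 5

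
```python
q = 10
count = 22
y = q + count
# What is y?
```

Trace:
`q = 10` → q = 10
`count = 22` → count = 22
`y = q + count` → y = 32
So y = 32

Answer: 32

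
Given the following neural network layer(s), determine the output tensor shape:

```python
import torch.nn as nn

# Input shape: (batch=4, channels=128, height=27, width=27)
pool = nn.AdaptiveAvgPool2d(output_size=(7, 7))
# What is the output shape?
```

Input: (4, 128, 27, 27) -> Output: (4, 128, 7, 7)

Answer: (4, 128, 7, 7)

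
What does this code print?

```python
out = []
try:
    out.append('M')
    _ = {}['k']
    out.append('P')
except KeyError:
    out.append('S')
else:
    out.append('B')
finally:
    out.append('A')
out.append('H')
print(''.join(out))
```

Execution trace: 'M' (try body) → 'S' (except KeyError) → 'A' (finally) → 'H' (after the try/except). Output: MSAH

Answer: MSAH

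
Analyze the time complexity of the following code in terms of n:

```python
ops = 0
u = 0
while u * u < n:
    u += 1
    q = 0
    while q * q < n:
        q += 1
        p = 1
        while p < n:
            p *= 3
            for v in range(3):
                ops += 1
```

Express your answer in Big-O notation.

Each loop level contributes: √n × √n × log n × 1. Multiplying the contributions gives O(n log n).

Answer: O(n log n)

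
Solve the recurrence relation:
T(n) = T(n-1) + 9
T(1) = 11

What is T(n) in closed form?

Unrolling: T(n) = T(1) + 9·(n-1) = 11 + 9(n-1) = 9n + 2.

Answer: T(n) = 9n + 2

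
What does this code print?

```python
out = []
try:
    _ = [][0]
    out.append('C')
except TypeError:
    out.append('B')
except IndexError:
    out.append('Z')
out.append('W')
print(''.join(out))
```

Execution trace: 'Z' (except IndexError) → 'W' (after the try/except). Output: ZW

Answer: ZW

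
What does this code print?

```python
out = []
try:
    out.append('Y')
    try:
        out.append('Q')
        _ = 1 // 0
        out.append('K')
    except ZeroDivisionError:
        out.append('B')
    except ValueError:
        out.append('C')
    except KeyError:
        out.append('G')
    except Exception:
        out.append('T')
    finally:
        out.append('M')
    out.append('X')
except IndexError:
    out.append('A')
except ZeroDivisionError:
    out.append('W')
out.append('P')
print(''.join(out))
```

Execution trace: 'Y' (try body) → 'Q' (inner try body) → 'B' (inner except ZeroDivisionError) → 'M' (inner finally) → 'X' (try body, no exception) → 'P' (after the try/except). Output: YQBMXP

Answer: YQBMXP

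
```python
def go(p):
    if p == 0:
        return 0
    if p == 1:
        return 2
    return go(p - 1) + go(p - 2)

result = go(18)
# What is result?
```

Build up from base cases: go(0)=0, go(1)=2, go(2)=2, go(3)=4, go(4)=6, go(5)=10, go(6)=16, ..., go(18)=5168

Answer: 5168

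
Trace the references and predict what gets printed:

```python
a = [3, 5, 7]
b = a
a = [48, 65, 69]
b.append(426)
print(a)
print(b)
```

Key concept: rebinding vs mutation: a is rebound to a new list, b still points at the original.
Step by step:
`a = [3, 5, 7]` → a = [3, 5, 7]
`b = a` → b = [3, 5, 7] (same object as a)
`a = [48, 65, 69]` → a = [48, 65, 69]
`b.append(426)` → b = [3, 5, 7, 426]
`print(a)` → prints [48, 65, 69]
`print(b)` → prints [3, 5, 7, 426]

Answer:
[48, 65, 69]
[3, 5, 7, 426]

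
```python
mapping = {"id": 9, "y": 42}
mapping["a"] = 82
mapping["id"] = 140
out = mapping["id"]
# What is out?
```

Trace:
`mapping = {"id": 9, "y": 42}` → mapping = {'id': 9, 'y': 42}
`mapping["a"] = 82` → mapping = {'id': 9, 'y': 42, 'a': 82}
`mapping["id"] = 140` → mapping = {'id': 140, 'y': 42, 'a': 82}
`out = mapping["id"]` → out = 140
So out = 140

Answer: 140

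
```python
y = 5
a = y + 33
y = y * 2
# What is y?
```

Trace:
`y = 5` → y = 5
`a = y + 33` → a = 38
`y = y * 2` → y = 10
So y = 10

Answer: 10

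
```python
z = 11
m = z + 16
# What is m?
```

Trace:
`z = 11` → z = 11
`m = z + 16` → m = 27
So m = 27

Answer: 27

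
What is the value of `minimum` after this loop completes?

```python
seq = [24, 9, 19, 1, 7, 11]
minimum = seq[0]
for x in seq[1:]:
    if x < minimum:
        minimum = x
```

Minimum of [24, 9, 19, 1, 7, 11]
`minimum` takes the values: 24 → 9 → 1

Answer: 1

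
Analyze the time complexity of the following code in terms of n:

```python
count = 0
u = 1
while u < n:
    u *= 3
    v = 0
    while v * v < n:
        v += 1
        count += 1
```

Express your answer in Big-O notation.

Each loop level contributes: log n × √n. Multiplying the contributions gives O(√n log n).

Answer: O(√n log n)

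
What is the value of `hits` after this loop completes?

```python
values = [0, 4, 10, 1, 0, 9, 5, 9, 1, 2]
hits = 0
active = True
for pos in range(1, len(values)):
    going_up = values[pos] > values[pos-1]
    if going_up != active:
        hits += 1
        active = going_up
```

Count direction changes in [0, 4, 10, 1, 0, 9, 5, 9, 1, 2]
`hits` takes the values: 0 → 1 → 2 → 3 → 4 → 5 → 6

Answer: 6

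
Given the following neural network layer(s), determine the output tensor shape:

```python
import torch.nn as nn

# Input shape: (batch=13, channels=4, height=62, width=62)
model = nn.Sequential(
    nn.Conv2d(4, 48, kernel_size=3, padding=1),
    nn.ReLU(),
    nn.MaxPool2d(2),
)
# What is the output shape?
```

Input: (13, 4, 62, 62) -> after Conv2d: (13, 48, 62, 62) -> after ReLU: (13, 48, 62, 62) -> Output: (13, 48, 31, 31)

Answer: (13, 48, 31, 31)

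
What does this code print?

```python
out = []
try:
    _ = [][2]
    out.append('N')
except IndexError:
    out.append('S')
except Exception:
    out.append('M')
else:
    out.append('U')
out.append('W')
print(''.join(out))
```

Execution trace: 'S' (except IndexError) → 'W' (after the try/except). Output: SW

Answer: SW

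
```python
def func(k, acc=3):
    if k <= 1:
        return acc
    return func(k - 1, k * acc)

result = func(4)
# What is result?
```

Accumulator trace (n, acc): (4, 3) -> (3, 12) -> (2, 36) -> (1, 72) -> return 72

Answer: 72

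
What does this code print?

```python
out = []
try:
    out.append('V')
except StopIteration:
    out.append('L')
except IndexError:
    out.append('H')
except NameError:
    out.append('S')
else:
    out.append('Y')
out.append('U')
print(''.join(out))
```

Execution trace: 'V' (try body, no exception) → 'Y' (else) → 'U' (after the try/except). Output: VYU

Answer: VYU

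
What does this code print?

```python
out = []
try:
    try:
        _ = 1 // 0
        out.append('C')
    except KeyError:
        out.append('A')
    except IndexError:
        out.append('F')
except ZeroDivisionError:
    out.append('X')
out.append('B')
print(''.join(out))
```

Execution trace: 'X' (outer except ZeroDivisionError) → 'B' (after the try/except). Output: XB

Answer: XB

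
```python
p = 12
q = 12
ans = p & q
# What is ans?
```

Trace:
`p = 12` → p = 12
`q = 12` → q = 12
`ans = p & q` → ans = 12
So ans = 12

Answer: 12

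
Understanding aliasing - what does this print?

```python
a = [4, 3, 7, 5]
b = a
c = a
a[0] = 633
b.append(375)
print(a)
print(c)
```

Key concept: multiple aliases.
Step by step:
`a = [4, 3, 7, 5]` → a = [4, 3, 7, 5]
`b = a` → b = [4, 3, 7, 5] (same object as a)
`c = a` → c = [4, 3, 7, 5] (same object as a, b)
`a[0] = 633` → a = [633, 3, 7, 5] (same object as b, c); b = [633, 3, 7, 5] (same object as a, c); c = [633, 3, 7, 5] (same object as a, b)
`b.append(375)` → a = [633, 3, 7, 5, 375] (same object as b, c); b = [633, 3, 7, 5, 375] (same object as a, c); c = [633, 3, 7, 5, 375] (same object as a, b)
`print(a)` → prints [633, 3, 7, 5, 375]
`print(c)` → prints [633, 3, 7, 5, 375]

Answer:
[633, 3, 7, 5, 375]
[633, 3, 7, 5, 375]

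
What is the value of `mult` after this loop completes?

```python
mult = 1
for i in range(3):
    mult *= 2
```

2^3 = 8
`mult` takes the values: 1 → 2 → 4 → 8

Answer: 8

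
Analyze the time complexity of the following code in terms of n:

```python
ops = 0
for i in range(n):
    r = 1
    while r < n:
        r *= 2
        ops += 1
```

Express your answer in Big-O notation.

Each loop level contributes: n × log n. Multiplying the contributions gives O(n log n).

Answer: O(n log n)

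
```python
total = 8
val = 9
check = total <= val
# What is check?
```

Trace:
`total = 8` → total = 8
`val = 9` → val = 9
`check = total <= val` → check = True
So check = True

Answer: True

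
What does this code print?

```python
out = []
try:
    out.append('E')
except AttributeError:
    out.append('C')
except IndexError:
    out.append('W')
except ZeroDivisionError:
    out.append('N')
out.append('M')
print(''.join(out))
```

Execution trace: 'E' (try body, no exception) → 'M' (after the try/except). Output: EM

Answer: EM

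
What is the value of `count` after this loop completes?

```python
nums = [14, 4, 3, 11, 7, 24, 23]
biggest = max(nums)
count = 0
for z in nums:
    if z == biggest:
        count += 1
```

Count of max value 24 in [14, 4, 3, 11, 7, 24, 23]
`count` takes the values: 0 → 1

Answer: 1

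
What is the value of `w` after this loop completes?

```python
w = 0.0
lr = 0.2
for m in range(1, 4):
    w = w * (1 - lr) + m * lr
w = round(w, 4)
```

Moving average with lr=0.2
`w` takes the values: 0.0 → 0.2 → 0.56 → 1.048

Answer: 1.048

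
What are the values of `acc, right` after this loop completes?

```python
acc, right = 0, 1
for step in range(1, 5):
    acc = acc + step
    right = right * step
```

Sum and factorial of 1 to 4
`acc, right` takes the values: (0, 1) → (1, 1) → (3, 1) → (3, 2) → (6, 2) → (6, 6) → (10, 6) → (10, 24)

Answer: 10, 24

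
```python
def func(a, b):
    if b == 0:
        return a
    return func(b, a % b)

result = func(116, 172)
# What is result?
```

func(116, 172) -> func(172, 116) -> func(116, 56) -> func(56, 4) -> func(4, 0) -> 4

Answer: 4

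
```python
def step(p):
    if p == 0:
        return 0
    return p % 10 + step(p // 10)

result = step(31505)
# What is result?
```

Sum of digits of 31505: 5 + 0 + 5 + 1 + 3 = 14

Answer: 14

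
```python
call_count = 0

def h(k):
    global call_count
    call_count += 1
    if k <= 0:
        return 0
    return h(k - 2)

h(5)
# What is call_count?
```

Linear recursion stepping by 2: 4 calls from k=5 down to ≤0.

Answer: 4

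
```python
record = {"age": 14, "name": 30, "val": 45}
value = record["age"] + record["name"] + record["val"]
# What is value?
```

Trace:
`record = {"age": 14, "name": 30, "val": 45}` → record = {'age': 14, 'name': 30, 'val': 45}
`value = record["age"] + record["name"] + record["val"]` → value = 89
So value = 89

Answer: 89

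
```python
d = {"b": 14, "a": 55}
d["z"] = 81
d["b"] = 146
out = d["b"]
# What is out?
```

Trace:
`d = {"b": 14, "a": 55}` → d = {'b': 14, 'a': 55}
`d["z"] = 81` → d = {'b': 14, 'a': 55, 'z': 81}
`d["b"] = 146` → d = {'b': 146, 'a': 55, 'z': 81}
`out = d["b"]` → out = 146
So out = 146

Answer: 146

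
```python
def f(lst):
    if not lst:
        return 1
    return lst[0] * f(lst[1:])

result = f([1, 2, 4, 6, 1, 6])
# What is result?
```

Product over [1, 2, 4, 6, 1, 6] = 1 * 2 * 4 * 6 * 1 * 6 = 288

Answer: 288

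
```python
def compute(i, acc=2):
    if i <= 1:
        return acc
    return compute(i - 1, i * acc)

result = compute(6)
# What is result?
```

Accumulator trace (n, acc): (6, 2) -> (5, 12) -> (4, 60) -> (3, 240) -> (2, 720) -> (1, 1440) -> return 1440

Answer: 1440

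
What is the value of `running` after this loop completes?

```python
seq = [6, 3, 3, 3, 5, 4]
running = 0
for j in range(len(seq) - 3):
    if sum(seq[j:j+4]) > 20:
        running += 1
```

Count windows with sum > 20
`running` takes the values: 0

Answer: 0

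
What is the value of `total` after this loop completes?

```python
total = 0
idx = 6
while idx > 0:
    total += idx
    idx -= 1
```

Sum 6 down to 1
`total` takes the values: 0 → 6 → 11 → 15 → 18 → 20 → 21

Answer: 21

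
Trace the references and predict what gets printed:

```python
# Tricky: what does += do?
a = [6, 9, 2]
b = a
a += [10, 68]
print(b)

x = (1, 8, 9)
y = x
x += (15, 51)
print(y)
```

Key concept: += behavior differs for mutable vs immutable.
Step by step:
`a = [6, 9, 2]` → a = [6, 9, 2]
`b = a` → b = [6, 9, 2] (same object as a)
`a += [10, 68]` → a = [6, 9, 2, 10, 68] (same object as b); b = [6, 9, 2, 10, 68] (same object as a)
`print(b)` → prints [6, 9, 2, 10, 68]
`x = (1, 8, 9)` → x = (1, 8, 9)
`y = x` → y = (1, 8, 9)
`x += (15, 51)` → x = (1, 8, 9, 15, 51)
`print(y)` → prints (1, 8, 9)

Answer:
[6, 9, 2, 10, 68]
(1, 8, 9)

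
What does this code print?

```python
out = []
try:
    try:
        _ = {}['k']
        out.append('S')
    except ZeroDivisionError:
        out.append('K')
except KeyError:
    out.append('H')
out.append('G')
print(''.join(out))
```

Execution trace: 'H' (outer except KeyError) → 'G' (after the try/except). Output: HG

Answer: HG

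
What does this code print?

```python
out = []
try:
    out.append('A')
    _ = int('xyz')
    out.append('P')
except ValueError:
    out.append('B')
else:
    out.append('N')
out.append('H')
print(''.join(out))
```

Execution trace: 'A' (try body) → 'B' (except ValueError) → 'H' (after the try/except). Output: ABH

Answer: ABH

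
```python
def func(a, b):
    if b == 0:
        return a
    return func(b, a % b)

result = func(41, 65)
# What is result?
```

func(41, 65) -> func(65, 41) -> func(41, 24) -> func(24, 17) -> func(17, 7) -> func(7, 3) -> func(3, 1) -> func(1, 0) -> 1

Answer: 1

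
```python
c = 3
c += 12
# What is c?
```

Trace:
`c = 3` → c = 3
`c += 12` → c = 15
So c = 15

Answer: 15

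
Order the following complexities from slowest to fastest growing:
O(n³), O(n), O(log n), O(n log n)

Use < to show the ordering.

Ordered by growth rate: O(log n) < O(n) < O(n log n) < O(n³)

Answer: O(log n) < O(n) < O(n log n) < O(n³)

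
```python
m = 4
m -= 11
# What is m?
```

Trace:
`m = 4` → m = 4
`m -= 11` → m = -7
So m = -7

Answer: -7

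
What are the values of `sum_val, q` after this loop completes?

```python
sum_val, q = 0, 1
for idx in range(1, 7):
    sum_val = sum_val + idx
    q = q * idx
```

Sum and factorial of 1 to 6
`sum_val, q` takes the values: (0, 1) → (1, 1) → (3, 1) → (3, 2) → (6, 2) → (6, 6) → (10, 6) → (10, 24) → (15, 24) → (15, 120) → (21, 120) → (21, 720)

Answer: 21, 720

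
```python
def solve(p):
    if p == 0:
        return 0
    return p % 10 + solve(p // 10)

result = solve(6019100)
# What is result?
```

Sum of digits of 6019100: 0 + 0 + 1 + 9 + 1 + 0 + 6 = 17

Answer: 17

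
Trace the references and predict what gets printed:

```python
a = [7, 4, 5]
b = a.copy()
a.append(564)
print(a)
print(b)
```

Key concept: list.copy() creates independent copy.
Step by step:
`a = [7, 4, 5]` → a = [7, 4, 5]
`b = a.copy()` → b = [7, 4, 5]
`a.append(564)` → a = [7, 4, 5, 564]
`print(a)` → prints [7, 4, 5, 564]
`print(b)` → prints [7, 4, 5]

Answer:
[7, 4, 5, 564]
[7, 4, 5]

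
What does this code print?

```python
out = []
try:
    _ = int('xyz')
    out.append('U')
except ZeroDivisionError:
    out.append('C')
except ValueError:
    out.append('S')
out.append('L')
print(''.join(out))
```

Execution trace: 'S' (except ValueError) → 'L' (after the try/except). Output: SL

Answer: SL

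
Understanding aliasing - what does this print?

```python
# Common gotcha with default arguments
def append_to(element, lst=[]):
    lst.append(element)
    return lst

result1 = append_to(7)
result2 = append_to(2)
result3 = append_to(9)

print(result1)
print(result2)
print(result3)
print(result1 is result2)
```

Key concept: mutable default argument gotcha.
Step by step:
`result1 = append_to(7)` → result1 = [7]
`result2 = append_to(2)` → result1 = [7, 2] (same object as result2); result2 = [7, 2] (same object as result1)
`result3 = append_to(9)` → result1 = [7, 2, 9] (same object as result2, result3); result2 = [7, 2, 9] (same object as result1, result3); result3 = [7, 2, 9] (same object as result1, result2)
`print(result1)` → prints [7, 2, 9]
`print(result2)` → prints [7, 2, 9]
`print(result3)` → prints [7, 2, 9]
`print(result1 is result2)` → prints True

Answer:
[7, 2, 9]
[7, 2, 9]
[7, 2, 9]
True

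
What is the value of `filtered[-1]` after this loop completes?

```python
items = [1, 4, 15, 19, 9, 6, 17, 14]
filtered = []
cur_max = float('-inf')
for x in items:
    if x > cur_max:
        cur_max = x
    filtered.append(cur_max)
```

Running max ends at 19
`filtered` takes the values: [] → [1] → [1, 4] → [1, 4, 15] → [1, 4, 15, 19] → [1, 4, 15, 19, 19] → [1, 4, 15, 19, 19, 19] → [1, 4, 15, 19, 19, 19, 19] → [1, 4, 15, 19, 19, 19, 19, 19]
So `filtered[-1]` = 19

Answer: 19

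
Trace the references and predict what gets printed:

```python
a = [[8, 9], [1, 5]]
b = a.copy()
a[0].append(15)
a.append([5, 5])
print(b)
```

Key concept: shallow copy with nested lists.
Step by step:
`a = [[8, 9], [1, 5]]` → a = [[8, 9], [1, 5]]
`b = a.copy()` → b = [[8, 9], [1, 5]]
`a[0].append(15)` → a = [[8, 9, 15], [1, 5]]; b = [[8, 9, 15], [1, 5]]
`a.append([5, 5])` → a = [[8, 9, 15], [1, 5], [5, 5]]
`print(b)` → prints [[8, 9, 15], [1, 5]]

Answer: [[8, 9, 15], [1, 5]]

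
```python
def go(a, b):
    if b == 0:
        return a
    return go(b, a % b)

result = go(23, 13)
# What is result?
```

go(23, 13) -> go(13, 10) -> go(10, 3) -> go(3, 1) -> go(1, 0) -> 1

Answer: 1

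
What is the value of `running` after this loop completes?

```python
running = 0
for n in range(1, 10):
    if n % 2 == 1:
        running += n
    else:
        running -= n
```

Add odd, subtract even
`running` takes the values: 0 → 1 → -1 → 2 → -2 → 3 → -3 → 4 → -4 → 5

Answer: 5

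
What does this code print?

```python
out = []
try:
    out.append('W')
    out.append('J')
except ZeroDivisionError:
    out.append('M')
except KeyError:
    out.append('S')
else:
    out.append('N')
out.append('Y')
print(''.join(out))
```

Execution trace: 'W' (try body) → 'J' (try body, no exception) → 'N' (else) → 'Y' (after the try/except). Output: WJNY

Answer: WJNY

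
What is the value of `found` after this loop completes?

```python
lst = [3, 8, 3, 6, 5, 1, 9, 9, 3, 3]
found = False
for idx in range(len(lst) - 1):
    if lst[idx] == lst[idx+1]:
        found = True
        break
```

Check consecutive duplicates in [3, 8, 3, 6, 5, 1, 9, 9, 3, 3]
`found` takes the values: False → True

Answer: True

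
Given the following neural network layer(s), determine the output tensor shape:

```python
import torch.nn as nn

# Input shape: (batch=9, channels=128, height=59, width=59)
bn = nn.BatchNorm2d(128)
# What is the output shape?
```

Input: (9, 128, 59, 59) -> Output: (9, 128, 59, 59)

Answer: (9, 128, 59, 59)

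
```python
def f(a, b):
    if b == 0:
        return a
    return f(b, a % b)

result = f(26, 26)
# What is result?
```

f(26, 26) -> f(26, 0) -> 26

Answer: 26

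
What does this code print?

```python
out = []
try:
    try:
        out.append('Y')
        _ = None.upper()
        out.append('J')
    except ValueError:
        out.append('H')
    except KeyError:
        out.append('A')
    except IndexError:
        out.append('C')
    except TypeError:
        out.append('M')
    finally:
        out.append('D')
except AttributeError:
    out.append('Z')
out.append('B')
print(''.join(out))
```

Execution trace: 'Y' (try body) → 'D' (finally) → 'Z' (outer except AttributeError) → 'B' (after the try/except). Output: YDZB

Answer: YDZB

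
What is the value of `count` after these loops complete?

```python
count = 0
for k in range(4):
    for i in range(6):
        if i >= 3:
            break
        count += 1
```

Inner breaks at 3, outer runs 4 times
`count` takes the values: 0 → 1 → 2 → 3 → 4 → 5 → 6 → 7 → 8 → 9 → 10 → 11 → 12

Answer: 12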